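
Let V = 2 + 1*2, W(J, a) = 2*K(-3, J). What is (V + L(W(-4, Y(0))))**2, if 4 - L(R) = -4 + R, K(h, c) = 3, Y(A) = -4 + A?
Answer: 36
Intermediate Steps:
W(J, a) = 6 (W(J, a) = 2*3 = 6)
L(R) = 8 - R (L(R) = 4 - (-4 + R) = 4 + (4 - R) = 8 - R)
V = 4 (V = 2 + 2 = 4)
(V + L(W(-4, Y(0))))**2 = (4 + (8 - 1*6))**2 = (4 + (8 - 6))**2 = (4 + 2)**2 = 6**2 = 36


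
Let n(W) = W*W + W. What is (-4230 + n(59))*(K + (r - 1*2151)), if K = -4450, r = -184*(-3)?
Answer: 4173810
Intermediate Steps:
r = 552
n(W) = W + W**2 (n(W) = W**2 + W = W + W**2)
(-4230 + n(59))*(K + (r - 1*2151)) = (-4230 + 59*(1 + 59))*(-4450 + (552 - 1*2151)) = (-4230 + 59*60)*(-4450 + (552 - 2151)) = (-4230 + 3540)*(-4450 - 1599) = -690*(-6049) = 4173810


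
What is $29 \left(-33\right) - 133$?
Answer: $-1090$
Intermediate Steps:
$29 \left(-33\right) - 133 = -957 - 133 = -1090$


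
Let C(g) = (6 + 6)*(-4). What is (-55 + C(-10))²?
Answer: 10609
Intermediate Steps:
C(g) = -48 (C(g) = 12*(-4) = -48)
(-55 + C(-10))² = (-55 - 48)² = (-103)² = 10609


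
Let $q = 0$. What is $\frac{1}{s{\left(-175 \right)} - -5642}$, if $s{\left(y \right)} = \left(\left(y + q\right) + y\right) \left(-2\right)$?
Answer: $\frac{1}{6342} \approx 0.00015768$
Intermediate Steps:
$s{\left(y \right)} = - 4 y$ ($s{\left(y \right)} = \left(\left(y + 0\right) + y\right) \left(-2\right) = \left(y + y\right) \left(-2\right) = 2 y \left(-2\right) = - 4 y$)
$\frac{1}{s{\left(-175 \right)} - -5642} = \frac{1}{\left(-4\right) \left(-175\right) - -5642} = \frac{1}{700 + \left(-6911 + 12553\right)} = \frac{1}{700 + 5642} = \frac{1}{6342}$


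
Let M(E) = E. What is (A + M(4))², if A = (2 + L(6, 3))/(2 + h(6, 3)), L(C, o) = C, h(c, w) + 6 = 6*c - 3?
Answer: 15376/841 ≈ 18.283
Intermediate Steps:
h(c, w) = -9 + 6*c (h(c, w) = -6 + (6*c - 3) = -6 + (-3 + 6*c) = -9 + 6*c)
A = 8/29 (A = (2 + 6)/(2 + (-9 + 6*6)) = 8/(2 + (-9 + 36)) = 8/(2 + 27) = 8/29 ≈ 0.27586)
(A + M(4))² = (8/29 + 4)² = (124/29)² = 15376/841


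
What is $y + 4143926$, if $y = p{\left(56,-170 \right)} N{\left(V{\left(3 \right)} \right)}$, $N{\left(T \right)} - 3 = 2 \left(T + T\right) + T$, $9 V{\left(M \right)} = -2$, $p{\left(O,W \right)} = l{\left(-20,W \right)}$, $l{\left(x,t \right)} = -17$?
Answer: $\frac{37295045}{9} \approx 4.1439 \cdot 10^{6}$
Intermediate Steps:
$p{\left(O,W \right)} = -17$
$V{\left(M \right)} = - \frac{2}{9}$ ($V{\left(M \right)} = \frac{1}{9} \left(-2\right) = - \frac{2}{9}$)
$N{\left(T \right)} = 3 + 5 T$ ($N{\left(T \right)} = 3 + \left(2 \left(T + T\right) + T\right) = 3 + \left(2 \cdot 2 T + T\right) = 3 + \left(4 T + T\right) = 3 + 5 T$)
$y = - \frac{289}{9}$ ($y = - 17 \left(3 + 5 \left(- \frac{2}{9}\right)\right) = - 17 \left(3 - \frac{10}{9}\right) = \left(-17\right) \frac{17}{9} = - \frac{289}{9} \approx -32.111$)
$y + 4143926 = - \frac{289}{9} + 4143926 = \frac{37295045}{9}$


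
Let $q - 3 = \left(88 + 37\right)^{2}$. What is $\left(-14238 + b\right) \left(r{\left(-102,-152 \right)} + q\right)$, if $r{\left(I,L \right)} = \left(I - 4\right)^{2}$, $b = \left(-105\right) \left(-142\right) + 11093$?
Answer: $316054960$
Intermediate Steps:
$b = 26003$ ($b = 14910 + 11093 = 26003$)
$q = 15628$ ($q = 3 + \left(88 + 37\right)^{2} = 3 + 125^{2} = 3 + 15625 = 15628$)
$r{\left(I,L \right)} = \left(-4 + I\right)^{2}$
$\left(-14238 + b\right) \left(r{\left(-102,-152 \right)} + q\right) = \left(-14238 + 26003\right) \left(\left(-4 - 102\right)^{2} + 15628\right) = 11765 \left(\left(-106\right)^{2} + 15628\right) = 11765 \left(11236 + 15628\right) = 11765 \cdot 26864 = 316054960$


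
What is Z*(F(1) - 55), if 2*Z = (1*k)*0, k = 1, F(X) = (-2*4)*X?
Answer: 0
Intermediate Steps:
F(X) = -8*X
Z = 0 (Z = ((1*1)*0)/2 = (1*0)/2 = (½)*0 = 0)
Z*(F(1) - 55) = 0*(-8*1 - 55) = 0*(-8 - 55) = 0*(-63) = 0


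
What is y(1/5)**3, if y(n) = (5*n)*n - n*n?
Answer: 64/15625 ≈ 0.0040960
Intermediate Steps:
y(n) = 4*n**2 (y(n) = 5*n**2 - n**2 = 4*n**2)
y(1/5)**3 = (4*(1/5)**2)**3 = (4*(1/25))**3 = (4/25)**3 = 64/15625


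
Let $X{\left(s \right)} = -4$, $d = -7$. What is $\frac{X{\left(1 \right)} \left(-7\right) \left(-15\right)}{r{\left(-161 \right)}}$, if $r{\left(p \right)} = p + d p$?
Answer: $- \frac{10}{23} \approx -0.43478$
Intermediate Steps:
$r{\left(p \right)} = - 6 p$ ($r{\left(p \right)} = p - 7 p = - 6 p$)
$\frac{X{\left(1 \right)} \left(-7\right) \left(-15\right)}{r{\left(-161 \right)}} = \frac{\left(-4\right) \left(-7\right) \left(-15\right)}{\left(-6\right) \left(-161\right)} = \frac{28 \left(-15\right)}{966} = \left(-420\right) \frac{1}{966} = - \frac{10}{23}$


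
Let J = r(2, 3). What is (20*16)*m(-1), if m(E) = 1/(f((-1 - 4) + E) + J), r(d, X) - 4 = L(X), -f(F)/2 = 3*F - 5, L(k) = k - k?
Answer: 32/5 ≈ 6.4000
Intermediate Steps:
L(k) = 0
f(F) = 10 - 6*F (f(F) = -2*(3*F - 5) = -2*(-5 + 3*F) = 10 - 6*F)
r(d, X) = 4 (r(d, X) = 4 + 0 = 4)
J = 4
m(E) = 1/(44 - 6*E) (m(E) = 1/((10 - 6*((-1 - 4) + E)) + 4) = 1/((10 - 6*(-5 + E)) + 4) = 1/((10 + (30 - 6*E)) + 4) = 1/((40 - 6*E) + 4) = 1/(44 - 6*E))
(20*16)*m(-1) = (20*16)*(-1/(-44 + 6*(-1))) = 320*(-1/(-44 - 6)) = 320*(-1/(-50)) = 320*(-1*(-1/50)) = 320*(1/50) = 32/5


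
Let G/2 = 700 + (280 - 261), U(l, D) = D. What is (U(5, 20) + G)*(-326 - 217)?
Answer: -791694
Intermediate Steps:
G = 1438 (G = 2*(700 + (280 - 261)) = 2*(700 + 19) = 2*719 = 1438)
(U(5, 20) + G)*(-326 - 217) = (20 + 1438)*(-326 - 217) = 1458*(-543) = -791694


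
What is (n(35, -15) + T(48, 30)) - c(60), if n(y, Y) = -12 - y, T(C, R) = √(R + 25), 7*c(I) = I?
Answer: -389/7 + √55 ≈ -48.155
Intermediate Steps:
c(I) = I/7
T(C, R) = √(25 + R)
(n(35, -15) + T(48, 30)) - c(60) = ((-12 - 1*35) + √(25 + 30)) - 60/7 = ((-12 - 35) + √55) - 1*60/7 = (-47 + √55) - 60/7 = -389/7 + √55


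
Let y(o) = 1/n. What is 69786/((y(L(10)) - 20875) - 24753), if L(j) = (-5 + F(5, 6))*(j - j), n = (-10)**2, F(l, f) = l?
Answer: -2326200/1520933 ≈ -1.5295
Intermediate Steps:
n = 100
L(j) = 0 (L(j) = (-5 + 5)*(j - j) = 0*0 = 0)
y(o) = 1/100
69786/((y(L(10)) - 20875) - 24753) = 69786/((1/100 - 20875) - 24753) = 69786/(-2087499/100 - 24753) = 69786/(-4562799/100) = 69786*(-100/4562799) = -2326200/1520933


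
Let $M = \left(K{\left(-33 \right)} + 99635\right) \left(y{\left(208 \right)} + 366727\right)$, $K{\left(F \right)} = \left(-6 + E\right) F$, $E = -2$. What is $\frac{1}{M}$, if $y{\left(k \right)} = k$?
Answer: $\frac{1}{36656439565} \approx 2.728 \cdot 10^{-11}$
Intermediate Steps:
$K{\left(F \right)} = - 8 F$ ($K{\left(F \right)} = \left(-6 - 2\right) F = - 8 F$)
$M = 36656439565$ ($M = \left(\left(-8\right) \left(-33\right) + 99635\right) \left(208 + 366727\right) = \left(264 + 99635\right) 366935 = 99899 \cdot 366935 = 36656439565$)
$\frac{1}{M} = \frac{1}{36656439565}$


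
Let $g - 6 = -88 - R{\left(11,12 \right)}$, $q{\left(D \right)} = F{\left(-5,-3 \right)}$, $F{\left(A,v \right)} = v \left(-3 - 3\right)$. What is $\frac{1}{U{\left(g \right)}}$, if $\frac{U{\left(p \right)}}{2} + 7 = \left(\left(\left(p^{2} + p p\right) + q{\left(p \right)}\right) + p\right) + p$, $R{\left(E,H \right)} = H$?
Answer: $\frac{1}{34990} \approx 2.858 \cdot 10^{-5}$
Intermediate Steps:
$F{\left(A,v \right)} = - 6 v$ ($F{\left(A,v \right)} = v \left(-6\right) = - 6 v$)
$q{\left(D \right)} = 18$ ($q{\left(D \right)} = \left(-6\right) \left(-3\right) = 18$)
$g = -94$ ($g = 6 - 100 = -94$)
$U{\left(p \right)} = 22 + 4 p + 4 p^{2}$ ($U{\left(p \right)} = -14 + 2 \left(\left(\left(\left(p^{2} + p p\right) + 18\right) + p\right) + p\right) = -14 + 2 \left(\left(\left(\left(p^{2} + p^{2}\right) + 18\right) + p\right) + p\right) = -14 + 2 \left(\left(\left(2 p^{2} + 18\right) + p\right) + p\right) = -14 + 2 \left(\left(\left(18 + 2 p^{2}\right) + p\right) + p\right) = -14 + 2 \left(\left(18 + p + 2 p^{2}\right) + p\right) = -14 + 2 \left(18 + 2 p + 2 p^{2}\right) = -14 + \left(36 + 4 p + 4 p^{2}\right) = 22 + 4 p + 4 p^{2}$)
$\frac{1}{U{\left(g \right)}} = \frac{1}{22 + 4 \left(-94\right) + 4 \left(-94\right)^{2}} = \frac{1}{22 - 376 + 4 \cdot 8836} = \frac{1}{22 - 376 + 35344} = \frac{1}{34990}$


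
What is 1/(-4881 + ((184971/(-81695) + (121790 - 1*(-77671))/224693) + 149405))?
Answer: 18356294635/2652899859106232 ≈ 6.9193e-6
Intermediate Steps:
1/(-4881 + ((184971/(-81695) + (121790 - 1*(-77671))/224693) + 149405)) = 1/(-4881 + ((184971*(-1/81695) + (121790 + 77671)*(1/224693)) + 149405)) = 1/(-4881 + ((-184971/81695 + 199461*(1/224693)) + 149405)) = 1/(-4881 + ((-184971/81695 + 199461/224693) + 149405)) = 1/(-4881 + (-25266722508/18356294635 + 149405)) = 1/(-4881 + 2742496933219667/18356294635) = 1/(2652899859106232/18356294635) = 18356294635/2652899859106232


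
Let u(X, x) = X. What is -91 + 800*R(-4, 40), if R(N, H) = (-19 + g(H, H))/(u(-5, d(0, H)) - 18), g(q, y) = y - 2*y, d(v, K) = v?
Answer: 45107/23 ≈ 1961.2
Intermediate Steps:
g(q, y) = -y
R(N, H) = 19/23 + H/23 (R(N, H) = (-19 - H)/(-5 - 18) = (-19 - H)/(-23) = (-19 - H)*(-1/23) = 19/23 + H/23)
-91 + 800*R(-4, 40) = -91 + 800*(19/23 + (1/23)*40) = -91 + 800*(19/23 + 40/23) = -91 + 800*(59/23) = -91 + 47200/23 = 45107/23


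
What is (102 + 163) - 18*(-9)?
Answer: 427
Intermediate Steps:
(102 + 163) - 18*(-9) = 265 + 162 = 427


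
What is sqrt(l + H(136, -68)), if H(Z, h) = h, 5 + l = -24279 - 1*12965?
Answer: I*sqrt(37317) ≈ 193.18*I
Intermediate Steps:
l = -37249 (l = -5 + (-24279 - 1*12965) = -5 + (-24279 - 12965) = -5 - 37244 = -37249)
sqrt(l + H(136, -68)) = sqrt(-37249 - 68) = sqrt(-37317) = I*sqrt(37317)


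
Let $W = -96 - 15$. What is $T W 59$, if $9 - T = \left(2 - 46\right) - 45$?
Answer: $-641802$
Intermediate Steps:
$W = -111$
$T = 98$ ($T = 9 - \left(\left(2 - 46\right) - 45\right) = 9 - \left(-44 - 45\right) = 9 - -89 = 9 + 89 = 98$)
$T W 59 = 98 \left(-111\right) 59 = \left(-10878\right) 59 = -641802$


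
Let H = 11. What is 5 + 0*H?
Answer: 5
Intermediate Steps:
5 + 0*H = 5 + 0*11 = 5 + 0 = 5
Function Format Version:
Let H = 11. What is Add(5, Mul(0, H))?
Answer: 5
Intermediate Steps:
Add(5, Mul(0, H)) = Add(5, Mul(0, 11)) = Add(5, 0) = 5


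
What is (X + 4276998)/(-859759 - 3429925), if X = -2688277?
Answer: -1588721/4289684 ≈ -0.37036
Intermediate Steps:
(X + 4276998)/(-859759 - 3429925) = (-2688277 + 4276998)/(-859759 - 3429925) = 1588721/(-4289684) = 1588721*(-1/4289684) = -1588721/4289684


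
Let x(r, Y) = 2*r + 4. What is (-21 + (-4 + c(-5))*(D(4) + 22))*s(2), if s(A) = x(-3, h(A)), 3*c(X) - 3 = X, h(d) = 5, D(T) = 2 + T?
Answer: 910/3 ≈ 303.33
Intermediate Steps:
c(X) = 1 + X/3
x(r, Y) = 4 + 2*r
s(A) = -2 (s(A) = 4 + 2*(-3) = 4 - 6 = -2)
(-21 + (-4 + c(-5))*(D(4) + 22))*s(2) = (-21 + (-4 + (1 + (1/3)*(-5)))*((2 + 4) + 22))*(-2) = (-21 + (-4 + (1 - 5/3))*(6 + 22))*(-2) = (-21 + (-4 - 2/3)*28)*(-2) = (-21 - 14/3*28)*(-2) = (-21 - 392/3)*(-2) = -455/3*(-2) = 910/3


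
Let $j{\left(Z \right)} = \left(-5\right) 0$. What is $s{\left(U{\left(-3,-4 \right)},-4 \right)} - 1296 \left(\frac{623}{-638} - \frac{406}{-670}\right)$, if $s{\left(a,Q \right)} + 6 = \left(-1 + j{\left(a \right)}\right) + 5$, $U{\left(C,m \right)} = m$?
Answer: $\frac{51102038}{106865} \approx 478.19$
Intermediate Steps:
$j{\left(Z \right)} = 0$
$s{\left(a,Q \right)} = -2$ ($s{\left(a,Q \right)} = -6 + \left(\left(-1 + 0\right) + 5\right) = -6 + \left(-1 + 5\right) = -6 + 4 = -2$)
$s{\left(U{\left(-3,-4 \right)},-4 \right)} - 1296 \left(\frac{623}{-638} - \frac{406}{-670}\right) = -2 - 1296 \left(\frac{623}{-638} - \frac{406}{-670}\right) = -2 - 1296 \left(623 \left(- \frac{1}{638}\right) - - \frac{203}{335}\right) = -2 - 1296 \left(- \frac{623}{638} + \frac{203}{335}\right) = -2 - - \frac{51315768}{106865} = -2 + \frac{51315768}{106865} = \frac{51102038}{106865}$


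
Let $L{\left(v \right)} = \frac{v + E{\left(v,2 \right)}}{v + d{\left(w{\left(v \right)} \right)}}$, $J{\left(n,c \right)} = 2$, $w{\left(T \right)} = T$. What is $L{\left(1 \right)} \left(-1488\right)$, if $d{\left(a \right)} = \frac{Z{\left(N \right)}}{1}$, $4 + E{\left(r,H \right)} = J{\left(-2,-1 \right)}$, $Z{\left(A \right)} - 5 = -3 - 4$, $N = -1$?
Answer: $-1488$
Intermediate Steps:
$Z{\left(A \right)} = -2$ ($Z{\left(A \right)} = 5 - 7 = -2$)
$E{\left(r,H \right)} = -2$ ($E{\left(r,H \right)} = -4 + 2 = -2$)
$d{\left(a \right)} = -2$ ($d{\left(a \right)} = - \frac{2}{1} = \left(-2\right) 1 = -2$)
$L{\left(v \right)} = 1$ ($L{\left(v \right)} = \frac{v - 2}{v - 2} = \frac{-2 + v}{-2 + v} = 1$)
$L{\left(1 \right)} \left(-1488\right) = 1 \left(-1488\right) = -1488$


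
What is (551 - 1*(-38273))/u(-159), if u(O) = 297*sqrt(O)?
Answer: -38824*I*sqrt(159)/47223 ≈ -10.367*I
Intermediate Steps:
(551 - 1*(-38273))/u(-159) = (551 - 1*(-38273))/((297*sqrt(-159))) = (551 + 38273)/((297*(I*sqrt(159)))) = 38824/((297*I*sqrt(159))) = 38824*(-I*sqrt(159)/47223) = -38824*I*sqrt(159)/47223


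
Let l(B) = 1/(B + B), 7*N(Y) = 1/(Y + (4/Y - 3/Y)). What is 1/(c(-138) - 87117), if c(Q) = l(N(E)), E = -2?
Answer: -4/348503 ≈ -1.1478e-5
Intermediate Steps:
N(Y) = 1/(7*(Y + 1/Y)) (N(Y) = 1/(7*(Y + (4/Y - 3/Y))) = 1/(7*(Y + 1/Y)))
l(B) = 1/(2*B)
c(Q) = -35/4 (c(Q) = 1/(2*(((1/7)*(-2)/(1 + (-2)**2)))) = 1/(2*(((1/7)*(-2)/(1 + 4)))) = 1/(2*(((1/7)*(-2)/5))) = 1/(2*(((1/7)*(-2)*(1/5)))) = 1/(2*(-2/35)) = (1/2)*(-35/2) = -35/4)
1/(c(-138) - 87117) = 1/(-35/4 - 87117) = 1/(-348503/4) = -4/348503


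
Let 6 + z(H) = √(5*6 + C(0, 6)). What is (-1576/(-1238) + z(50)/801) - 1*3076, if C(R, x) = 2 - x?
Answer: -508170590/165273 + √26/801 ≈ -3074.7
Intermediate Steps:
z(H) = -6 + √26 (z(H) = -6 + √(5*6 + (2 - 1*6)) = -6 + √(30 + (2 - 6)) = -6 + √(30 - 4) = -6 + √26)
(-1576/(-1238) + z(50)/801) - 1*3076 = (-1576/(-1238) + (-6 + √26)/801) - 1*3076 = (-1576*(-1/1238) + (-6 + √26)*(1/801)) - 3076 = (788/619 + (-2/267 + √26/801)) - 3076 = (209158/165273 + √26/801) - 3076 = -508170590/165273 + √26/801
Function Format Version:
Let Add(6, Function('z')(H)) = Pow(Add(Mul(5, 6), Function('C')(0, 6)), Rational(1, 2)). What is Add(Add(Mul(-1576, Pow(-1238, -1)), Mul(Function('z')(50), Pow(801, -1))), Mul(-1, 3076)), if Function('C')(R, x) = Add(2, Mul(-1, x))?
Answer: Add(Rational(-508170590, 165273), Mul(Rational(1, 801), Pow(26, Rational(1, 2)))) ≈ -3074.7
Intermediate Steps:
Function('z')(H) = Add(-6, Pow(26, Rational(1, 2))) (Function('z')(H) = Add(-6, Pow(Add(Mul(5, 6), Add(2, Mul(-1, 6))), Rational(1, 2))) = Add(-6, Pow(Add(30, Add(2, -6)), Rational(1, 2))) = Add(-6, Pow(Add(30, -4), Rational(1, 2))) = Add(-6, Pow(26, Rational(1, 2))))
Add(Add(Mul(-1576, Pow(-1238, -1)), Mul(Function('z')(50), Pow(801, -1))), Mul(-1, 3076)) = Add(Add(Mul(-1576, Pow(-1238, -1)), Mul(Add(-6, Pow(26, Rational(1, 2))), Pow(801, -1))), Mul(-1, 3076)) = Add(Add(Mul(-1576, Rational(-1, 1238)), Mul(Add(-6, Pow(26, Rational(1, 2))), Rational(1, 801))), -3076) = Add(Add(Rational(788, 619), Add(Rational(-2, 267), Mul(Rational(1, 801), Pow(26, Rational(1, 2))))), -3076) = Add(Add(Rational(209158, 165273), Mul(Rational(1, 801), Pow(26, Rational(1, 2)))), -3076) = Add(Rational(-508170590, 165273), Mul(Rational(1, 801), Pow(26, Rational(1, 2))))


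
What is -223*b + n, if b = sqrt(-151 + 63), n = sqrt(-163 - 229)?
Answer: I*(-446*sqrt(22) + 14*sqrt(2)) ≈ -2072.1*I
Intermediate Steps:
n = 14*I*sqrt(2) (n = sqrt(-392) = 14*I*sqrt(2) ≈ 19.799*I)
b = 2*I*sqrt(22) (b = sqrt(-88) = 2*I*sqrt(22) ≈ 9.3808*I)
-223*b + n = -446*I*sqrt(22) + 14*I*sqrt(2)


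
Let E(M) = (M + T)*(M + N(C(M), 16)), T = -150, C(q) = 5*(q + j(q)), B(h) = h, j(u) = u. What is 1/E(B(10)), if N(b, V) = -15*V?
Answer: 1/32200 ≈ 3.1056e-5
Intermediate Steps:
C(q) = 10*q (C(q) = 5*(q + q) = 5*(2*q) = 10*q)
E(M) = (-240 + M)*(-150 + M) (E(M) = (M - 150)*(M - 15*16) = (-150 + M)*(M - 240) = (-150 + M)*(-240 + M) = (-240 + M)*(-150 + M))
1/E(B(10)) = 1/(36000 + 10**2 - 390*10) = 1/(36000 + 100 - 3900) = 1/32200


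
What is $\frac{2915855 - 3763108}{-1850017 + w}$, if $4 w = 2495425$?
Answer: $\frac{3389012}{4904643} \approx 0.69098$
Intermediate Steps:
$w = \frac{2495425}{4}$ ($w = \frac{1}{4} \cdot 2495425 = \frac{2495425}{4} \approx 6.2386 \cdot 10^{5}$)
$\frac{2915855 - 3763108}{-1850017 + w} = \frac{2915855 - 3763108}{-1850017 + \frac{2495425}{4}} = - \frac{847253}{- \frac{4904643}{4}} = \left(-847253\right) \left(- \frac{4}{4904643}\right) = \frac{3389012}{4904643}$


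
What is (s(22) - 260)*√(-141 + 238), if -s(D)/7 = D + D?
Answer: -568*√97 ≈ -5594.1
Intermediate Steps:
s(D) = -14*D (s(D) = -7*(D + D) = -14*D)
(s(22) - 260)*√(-141 + 238) = (-14*22 - 260)*√(-141 + 238) = (-308 - 260)*√97 = -568*√97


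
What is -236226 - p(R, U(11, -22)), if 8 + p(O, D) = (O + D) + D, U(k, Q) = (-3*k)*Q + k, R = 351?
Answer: -238043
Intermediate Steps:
U(k, Q) = k - 3*Q*k (U(k, Q) = -3*Q*k + k = k - 3*Q*k)
p(O, D) = -8 + O + 2*D (p(O, D) = -8 + ((O + D) + D) = -8 + ((D + O) + D) = -8 + (O + 2*D) = -8 + O + 2*D)
-236226 - p(R, U(11, -22)) = -236226 - (-8 + 351 + 2*(11*(1 - 3*(-22)))) = -236226 - (-8 + 351 + 2*(11*(1 + 66))) = -236226 - (-8 + 351 + 2*(11*67)) = -236226 - (-8 + 351 + 2*737) = -236226 - (-8 + 351 + 1474) = -236226 - 1*1817 = -236226 - 1817 = -238043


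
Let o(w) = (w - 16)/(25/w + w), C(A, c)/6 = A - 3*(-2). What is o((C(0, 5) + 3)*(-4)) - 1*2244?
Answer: -54639252/24361 ≈ -2242.9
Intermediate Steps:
C(A, c) = 36 + 6*A (C(A, c) = 6*(A - 3*(-2)) = 6*(A + 6) = 6*(6 + A) = 36 + 6*A)
o(w) = (-16 + w)/(w + 25/w)
o((C(0, 5) + 3)*(-4)) - 1*2244 = (((36 + 6*0) + 3)*(-4))*(-16 + ((36 + 6*0) + 3)*(-4))/(25 + (((36 + 6*0) + 3)*(-4))²) - 1*2244 = (((36 + 0) + 3)*(-4))*(-16 + ((36 + 0) + 3)*(-4))/(25 + (((36 + 0) + 3)*(-4))²) - 2244 = ((36 + 3)*(-4))*(-16 + (36 + 3)*(-4))/(25 + ((36 + 3)*(-4))²) - 2244 = (39*(-4))*(-16 + 39*(-4))/(25 + (39*(-4))²) - 2244 = -156*(-16 - 156)/(25 + (-156)²) - 2244 = -156*(-172)/(25 + 24336) - 2244 = -156*(-172)/24361 - 2244 = -156*1/24361*(-172) - 2244 = 26832/24361 - 2244 = -54639252/24361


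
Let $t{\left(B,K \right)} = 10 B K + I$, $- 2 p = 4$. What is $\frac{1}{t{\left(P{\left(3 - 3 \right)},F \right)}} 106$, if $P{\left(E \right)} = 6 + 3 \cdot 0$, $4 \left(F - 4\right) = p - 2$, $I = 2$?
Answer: $\frac{53}{91} \approx 0.58242$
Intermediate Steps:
$p = -2$ ($p = \left(- \frac{1}{2}\right) 4 = -2$)
$F = 3$ ($F = 4 + \frac{-2 - 2}{4} = 4 + \frac{1}{4} \left(-4\right) = 4 - 1 = 3$)
$P{\left(E \right)} = 6$ ($P{\left(E \right)} = 6 + 0 = 6$)
$t{\left(B,K \right)} = 2 + 10 B K$ ($t{\left(B,K \right)} = 10 B K + 2 = 2 + 10 B K$)
$\frac{1}{t{\left(P{\left(3 - 3 \right)},F \right)}} 106 = \frac{1}{2 + 10 \cdot 6 \cdot 3} \cdot 106 = \frac{1}{2 + 180} \cdot 106 = \frac{1}{182} \cdot 106 = \frac{53}{91}$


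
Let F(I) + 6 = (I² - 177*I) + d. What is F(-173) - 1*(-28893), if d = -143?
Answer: 89294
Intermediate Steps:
F(I) = -149 + I² - 177*I (F(I) = -6 + ((I² - 177*I) - 143) = -6 + (-143 + I² - 177*I) = -149 + I² - 177*I)
F(-173) - 1*(-28893) = (-149 + (-173)² - 177*(-173)) - 1*(-28893) = (-149 + 29929 + 30621) + 28893 = 60401 + 28893 = 89294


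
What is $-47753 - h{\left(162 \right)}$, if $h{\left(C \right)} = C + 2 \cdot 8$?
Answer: $-47931$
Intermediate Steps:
$h{\left(C \right)} = 16 + C$ ($h{\left(C \right)} = C + 16 = 16 + C$)
$-47753 - h{\left(162 \right)} = -47753 - \left(16 + 162\right) = -47753 - 178 = -47931$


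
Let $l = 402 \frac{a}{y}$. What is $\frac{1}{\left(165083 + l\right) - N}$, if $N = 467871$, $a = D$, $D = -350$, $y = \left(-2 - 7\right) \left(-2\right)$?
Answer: $- \frac{3}{931814} \approx -3.2195 \cdot 10^{-6}$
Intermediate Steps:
$y = 18$ ($y = \left(-9\right) \left(-2\right) = 18$)
$a = -350$
$l = - \frac{23450}{3}$ ($l = 402 \left(- \frac{350}{18}\right) = 402 \left(\left(-350\right) \frac{1}{18}\right) = 402 \left(- \frac{175}{9}\right) = - \frac{23450}{3} \approx -7816.7$)
$\frac{1}{\left(165083 + l\right) - N} = \frac{1}{\left(165083 - \frac{23450}{3}\right) - 467871} = \frac{1}{\frac{471799}{3} - 467871} = \frac{1}{- \frac{931814}{3}} = - \frac{3}{931814}$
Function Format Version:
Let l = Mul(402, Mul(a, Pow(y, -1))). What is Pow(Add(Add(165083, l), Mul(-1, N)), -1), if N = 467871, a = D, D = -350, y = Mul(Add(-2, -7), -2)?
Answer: Rational(-3, 931814) ≈ -3.2195e-6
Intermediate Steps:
y = 18 (y = Mul(-9, -2) = 18)
a = -350
l = Rational(-23450, 3) (l = Mul(402, Mul(-350, Pow(18, -1))) = Mul(402, Mul(-350, Rational(1, 18))) = Mul(402, Rational(-175, 9)) = Rational(-23450, 3) ≈ -7816.7)
Pow(Add(Add(165083, l), Mul(-1, N)), -1) = Pow(Add(Add(165083, Rational(-23450, 3)), Mul(-1, 467871)), -1) = Pow(Add(Rational(471799, 3), -467871), -1) = Pow(Rational(-931814, 3), -1) = Rational(-3, 931814)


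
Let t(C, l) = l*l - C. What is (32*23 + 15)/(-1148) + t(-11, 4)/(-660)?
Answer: -10972/15785 ≈ -0.69509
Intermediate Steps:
t(C, l) = l² - C
(32*23 + 15)/(-1148) + t(-11, 4)/(-660) = (32*23 + 15)/(-1148) + (4² - 1*(-11))/(-660) = (736 + 15)*(-1/1148) + (16 + 11)*(-1/660) = 751*(-1/1148) + 27*(-1/660) = -751/1148 - 9/220 = -10972/15785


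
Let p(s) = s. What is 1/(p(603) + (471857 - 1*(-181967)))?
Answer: 1/654427 ≈ 1.5281e-6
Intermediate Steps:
1/(p(603) + (471857 - 1*(-181967))) = 1/(603 + (471857 - 1*(-181967))) = 1/(603 + (471857 + 181967)) = 1/(603 + 653824) = 1/654427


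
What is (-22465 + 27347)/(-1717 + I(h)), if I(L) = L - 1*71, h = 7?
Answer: -4882/1781 ≈ -2.7412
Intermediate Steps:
I(L) = -71 + L (I(L) = L - 71 = -71 + L)
(-22465 + 27347)/(-1717 + I(h)) = (-22465 + 27347)/(-1717 + (-71 + 7)) = 4882/(-1717 - 64) = 4882/(-1781) = 4882*(-1/1781) = -4882/1781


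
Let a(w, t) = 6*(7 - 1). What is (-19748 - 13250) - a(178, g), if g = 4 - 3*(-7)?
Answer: -33034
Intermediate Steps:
g = 25 (g = 4 + 21 = 25)
a(w, t) = 36 (a(w, t) = 6*6 = 36)
(-19748 - 13250) - a(178, g) = (-19748 - 13250) - 1*36 = -32998 - 36 = -33034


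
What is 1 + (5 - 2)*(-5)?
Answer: -14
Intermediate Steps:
1 + (5 - 2)*(-5) = 1 + 3*(-5) = 1 - 15 = -14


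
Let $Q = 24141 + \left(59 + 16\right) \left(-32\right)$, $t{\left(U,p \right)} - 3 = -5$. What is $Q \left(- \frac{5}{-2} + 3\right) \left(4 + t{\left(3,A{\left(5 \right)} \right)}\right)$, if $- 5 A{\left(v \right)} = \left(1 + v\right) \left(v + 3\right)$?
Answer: $239151$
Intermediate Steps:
$A{\left(v \right)} = - \frac{\left(1 + v\right) \left(3 + v\right)}{5}$ ($A{\left(v \right)} = - \frac{\left(1 + v\right) \left(v + 3\right)}{5} = - \frac{\left(1 + v\right) \left(3 + v\right)}{5}$)
$t{\left(U,p \right)} = -2$ ($t{\left(U,p \right)} = 3 - 5 = -2$)
$Q = 21741$ ($Q = 24141 + 75 \left(-32\right) = 24141 - 2400 = 21741$)
$Q \left(- \frac{5}{-2} + 3\right) \left(4 + t{\left(3,A{\left(5 \right)} \right)}\right) = 21741 \left(- \frac{5}{-2} + 3\right) \left(4 - 2\right) = 21741 \left(\left(-5\right) \left(- \frac{1}{2}\right) + 3\right) 2 = 21741 \left(\frac{5}{2} + 3\right) 2 = 21741 \cdot \frac{11}{2} \cdot 2 = 21741 \cdot 11 = 239151$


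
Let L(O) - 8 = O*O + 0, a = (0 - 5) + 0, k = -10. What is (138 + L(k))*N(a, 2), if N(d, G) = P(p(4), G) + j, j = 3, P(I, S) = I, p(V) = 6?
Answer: 2214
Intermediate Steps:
a = -5 (a = -5 + 0 = -5)
N(d, G) = 9 (N(d, G) = 6 + 3 = 9)
L(O) = 8 + O² (L(O) = 8 + (O*O + 0) = 8 + (O² + 0) = 8 + O²)
(138 + L(k))*N(a, 2) = (138 + (8 + (-10)²))*9 = (138 + (8 + 100))*9 = (138 + 108)*9 = 246*9 = 2214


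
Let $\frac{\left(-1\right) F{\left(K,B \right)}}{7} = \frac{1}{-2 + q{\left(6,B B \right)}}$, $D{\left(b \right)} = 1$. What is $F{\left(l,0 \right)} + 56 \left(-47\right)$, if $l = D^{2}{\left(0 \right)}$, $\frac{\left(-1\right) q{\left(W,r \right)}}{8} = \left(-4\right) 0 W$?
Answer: $- \frac{5257}{2} \approx -2628.5$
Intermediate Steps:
$q{\left(W,r \right)} = 0$ ($q{\left(W,r \right)} = - 8 \left(-4\right) 0 W = - 8 \cdot 0 W = \left(-8\right) 0 = 0$)
$l = 1$ ($l = 1^{2} = 1$)
$F{\left(K,B \right)} = \frac{7}{2}$ ($F{\left(K,B \right)} = - \frac{7}{-2 + 0} = - \frac{7}{-2} = \left(-7\right) \left(- \frac{1}{2}\right) = \frac{7}{2}$)
$F{\left(l,0 \right)} + 56 \left(-47\right) = \frac{7}{2} + 56 \left(-47\right) = \frac{7}{2} - 2632 = - \frac{5257}{2}$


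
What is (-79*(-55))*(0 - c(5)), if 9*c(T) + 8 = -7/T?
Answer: 40843/9 ≈ 4538.1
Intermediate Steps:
c(T) = -8/9 - 7/(9*T) (c(T) = -8/9 + (-7/T)/9 = -8/9 - 7/(9*T))
(-79*(-55))*(0 - c(5)) = (-79*(-55))*(0 - (-7 - 8*5)/(9*5)) = 4345*(0 - (-7 - 40)/(9*5)) = 4345*(0 - (-47)/(9*5)) = 4345*(0 - 1*(-47/45)) = 4345*(0 + 47/45) = 4345*(47/45) = 40843/9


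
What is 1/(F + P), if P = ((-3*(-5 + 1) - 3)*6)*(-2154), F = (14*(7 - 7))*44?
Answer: -1/116316 ≈ -8.5973e-6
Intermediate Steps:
F = 0 (F = (14*0)*44 = 0*44 = 0)
P = -116316 (P = ((-3*(-4) - 3)*6)*(-2154) = ((12 - 3)*6)*(-2154) = (9*6)*(-2154) = 54*(-2154) = -116316)
1/(F + P) = 1/(0 - 116316) = 1/(-116316) = -1/116316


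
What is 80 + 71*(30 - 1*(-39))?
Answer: 4979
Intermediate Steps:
80 + 71*(30 - 1*(-39)) = 80 + 71*(30 + 39) = 80 + 71*69 = 80 + 4899 = 4979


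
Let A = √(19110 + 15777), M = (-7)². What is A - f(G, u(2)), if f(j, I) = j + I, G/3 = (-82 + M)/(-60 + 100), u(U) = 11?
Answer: -341/40 + √34887 ≈ 178.26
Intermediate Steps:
M = 49
G = -99/40 (G = 3*((-82 + 49)/(-60 + 100)) = 3*(-33/40) = -99/40 ≈ -2.4750)
A = √34887 ≈ 186.78
f(j, I) = I + j
A - f(G, u(2)) = √34887 - (11 - 99/40) = √34887 - 1*341/40 = √34887 - 341/40 = -341/40 + √34887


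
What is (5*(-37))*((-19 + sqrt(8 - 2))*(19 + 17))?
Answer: 126540 - 6660*sqrt(6) ≈ 1.1023e+5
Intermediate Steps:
(5*(-37))*((-19 + sqrt(8 - 2))*(19 + 17)) = -185*(-19 + sqrt(6))*36 = -185*(-684 + 36*sqrt(6)) = 126540 - 6660*sqrt(6)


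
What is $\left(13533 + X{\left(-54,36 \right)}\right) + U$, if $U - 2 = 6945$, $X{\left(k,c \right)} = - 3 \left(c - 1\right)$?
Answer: $20375$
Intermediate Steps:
$X{\left(k,c \right)} = 3 - 3 c$ ($X{\left(k,c \right)} = - 3 \left(-1 + c\right) = 3 - 3 c$)
$U = 6947$ ($U = 2 + 6945 = 6947$)
$\left(13533 + X{\left(-54,36 \right)}\right) + U = \left(13533 + \left(3 - 108\right)\right) + 6947 = \left(13533 - 105\right) + 6947 = 13428 + 6947 = 20375$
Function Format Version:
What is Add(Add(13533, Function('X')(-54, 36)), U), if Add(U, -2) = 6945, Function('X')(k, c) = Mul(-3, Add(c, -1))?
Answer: 20375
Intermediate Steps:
Function('X')(k, c) = Add(3, Mul(-3, c)) (Function('X')(k, c) = Mul(-3, Add(-1, c)) = Add(3, Mul(-3, c)))
U = 6947 (U = Add(2, 6945) = 6947)
Add(Add(13533, Function('X')(-54, 36)), U) = Add(Add(13533, Add(3, Mul(-3, 36))), 6947) = Add(Add(13533, Add(3, -108)), 6947) = Add(Add(13533, -105), 6947) = Add(13428, 6947) = 20375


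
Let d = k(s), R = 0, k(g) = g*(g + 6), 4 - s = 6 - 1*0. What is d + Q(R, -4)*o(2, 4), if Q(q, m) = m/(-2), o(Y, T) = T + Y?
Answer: 4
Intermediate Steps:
s = -2 (s = 4 - (6 - 1*0) = 4 - (6 + 0) = 4 - 1*6 = 4 - 6 = -2)
k(g) = g*(6 + g)
d = -8 (d = -2*(6 - 2) = -2*4 = -8)
Q(q, m) = -m/2 (Q(q, m) = m*(-½) = -m/2)
d + Q(R, -4)*o(2, 4) = -8 + (-½*(-4))*(4 + 2) = -8 + 2*6 = -8 + 12 = 4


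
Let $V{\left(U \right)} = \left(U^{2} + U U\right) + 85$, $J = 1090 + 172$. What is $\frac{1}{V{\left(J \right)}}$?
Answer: $\frac{1}{3185373} \approx 3.1393 \cdot 10^{-7}$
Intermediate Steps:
$J = 1262$
$V{\left(U \right)} = 85 + 2 U^{2}$ ($V{\left(U \right)} = \left(U^{2} + U^{2}\right) + 85 = 2 U^{2} + 85 = 85 + 2 U^{2}$)
$\frac{1}{V{\left(J \right)}} = \frac{1}{85 + 2 \cdot 1262^{2}} = \frac{1}{85 + 2 \cdot 1592644} = \frac{1}{85 + 3185288} = \frac{1}{3185373}$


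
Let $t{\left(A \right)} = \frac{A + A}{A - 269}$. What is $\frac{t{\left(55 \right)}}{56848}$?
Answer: $- \frac{5}{552976} \approx -9.042 \cdot 10^{-6}$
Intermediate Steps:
$t{\left(A \right)} = \frac{2 A}{-269 + A}$
$\frac{t{\left(55 \right)}}{56848} = \frac{2 \cdot 55 \frac{1}{-269 + 55}}{56848} = 2 \cdot 55 \frac{1}{-214} \cdot \frac{1}{56848} = 2 \cdot 55 \left(- \frac{1}{214}\right) \frac{1}{56848} = \left(- \frac{55}{107}\right) \frac{1}{56848} = - \frac{5}{552976}$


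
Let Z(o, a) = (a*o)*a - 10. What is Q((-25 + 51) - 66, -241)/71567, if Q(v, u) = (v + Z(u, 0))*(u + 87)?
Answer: 7700/71567 ≈ 0.10759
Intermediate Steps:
Z(o, a) = -10 + o*a² (Z(o, a) = o*a² - 10 = -10 + o*a²)
Q(v, u) = (-10 + v)*(87 + u) (Q(v, u) = (v + (-10 + u*0²))*(u + 87) = (v + (-10 + u*0))*(87 + u) = (v + (-10 + 0))*(87 + u) = (v - 10)*(87 + u) = (-10 + v)*(87 + u))
Q((-25 + 51) - 66, -241)/71567 = (-870 - 10*(-241) + 87*((-25 + 51) - 66) - 241*((-25 + 51) - 66))/71567 = (-870 + 2410 + 87*(26 - 66) - 241*(26 - 66))*(1/71567) = (-870 + 2410 + 87*(-40) - 241*(-40))*(1/71567) = (-870 + 2410 - 3480 + 9640)*(1/71567) = 7700*(1/71567) = 7700/71567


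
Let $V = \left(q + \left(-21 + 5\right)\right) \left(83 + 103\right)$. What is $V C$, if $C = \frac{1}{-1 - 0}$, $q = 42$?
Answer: $-4836$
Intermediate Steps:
$C = -1$ ($C = \frac{1}{-1 + 0} = \frac{1}{-1} = -1$)
$V = 4836$ ($V = \left(42 + \left(-21 + 5\right)\right) \left(83 + 103\right) = \left(42 - 16\right) 186 = 26 \cdot 186 = 4836$)
$V C = 4836 \left(-1\right) = -4836$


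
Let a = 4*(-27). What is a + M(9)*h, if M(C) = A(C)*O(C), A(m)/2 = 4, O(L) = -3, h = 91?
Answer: -2292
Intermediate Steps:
A(m) = 8 (A(m) = 2*4 = 8)
M(C) = -24 (M(C) = 8*(-3) = -24)
a = -108
a + M(9)*h = -108 - 24*91 = -108 - 2184 = -2292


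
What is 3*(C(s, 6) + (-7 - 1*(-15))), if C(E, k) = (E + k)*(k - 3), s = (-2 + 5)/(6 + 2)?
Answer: 651/8 ≈ 81.375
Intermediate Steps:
s = 3/8 ≈ 0.37500
C(E, k) = (-3 + k)*(E + k) (C(E, k) = (E + k)*(-3 + k) = (-3 + k)*(E + k))
3*(C(s, 6) + (-7 - 1*(-15))) = 3*((6² - 3*3/8 - 3*6 + (3/8)*6) + (-7 - 1*(-15))) = 3*((36 - 9/8 - 18 + 9/4) + (-7 + 15)) = 3*(153/8 + 8) = 3*(217/8) = 651/8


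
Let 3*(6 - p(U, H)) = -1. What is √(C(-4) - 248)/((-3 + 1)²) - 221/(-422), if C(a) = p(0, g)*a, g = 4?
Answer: 221/422 + I*√615/6 ≈ 0.5237 + 4.1332*I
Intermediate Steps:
p(U, H) = 19/3 (p(U, H) = 6 - ⅓*(-1) = 6 + ⅓ = 19/3)
C(a) = 19*a/3
√(C(-4) - 248)/((-3 + 1)²) - 221/(-422) = √((19/3)*(-4) - 248)/((-3 + 1)²) - 221/(-422) = √(-76/3 - 248)/((-2)²) - 221*(-1/422) = √(-820/3)/4 + 221/422 = (2*I*√615/3)*(¼) + 221/422 = I*√615/6 + 221/422 = 221/422 + I*√615/6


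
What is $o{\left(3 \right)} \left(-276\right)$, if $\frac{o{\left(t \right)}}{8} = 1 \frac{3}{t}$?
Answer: $-2208$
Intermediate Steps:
$o{\left(t \right)} = \frac{24}{t}$ ($o{\left(t \right)} = 8 \cdot 1 \frac{3}{t} = 8 \frac{3}{t} = \frac{24}{t}$)
$o{\left(3 \right)} \left(-276\right) = \frac{24}{3} \left(-276\right) = 24 \cdot \frac{1}{3} \left(-276\right) = 8 \left(-276\right) = -2208$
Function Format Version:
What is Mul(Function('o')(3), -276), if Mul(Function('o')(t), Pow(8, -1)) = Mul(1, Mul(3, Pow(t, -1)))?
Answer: -2208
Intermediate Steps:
Function('o')(t) = Mul(24, Pow(t, -1)) (Function('o')(t) = Mul(8, Mul(1, Mul(3, Pow(t, -1)))) = Mul(8, Mul(3, Pow(t, -1))) = Mul(24, Pow(t, -1)))
Mul(Function('o')(3), -276) = Mul(Mul(24, Pow(3, -1)), -276) = Mul(Mul(24, Rational(1, 3)), -276) = Mul(8, -276) = -2208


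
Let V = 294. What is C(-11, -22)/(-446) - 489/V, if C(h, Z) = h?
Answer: -17905/10927 ≈ -1.6386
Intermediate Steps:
C(-11, -22)/(-446) - 489/V = -11/(-446) - 489/294 = -11*(-1/446) - 489*1/294 = 11/446 - 163/98 = -17905/10927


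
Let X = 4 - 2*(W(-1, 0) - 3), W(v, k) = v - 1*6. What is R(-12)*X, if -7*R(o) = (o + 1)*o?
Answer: -3168/7 ≈ -452.57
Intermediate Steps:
W(v, k) = -6 + v (W(v, k) = v - 6 = -6 + v)
R(o) = -o*(1 + o)/7 (R(o) = -(o + 1)*o/7 = -(1 + o)*o/7 = -o*(1 + o)/7)
X = 24 (X = 4 - 2*((-6 - 1) - 3) = 4 - 2*(-7 - 3) = 4 - 2*(-10) = 4 + 20 = 24)
R(-12)*X = -1/7*(-12)*(1 - 12)*24 = -1/7*(-12)*(-11)*24 = -132/7*24 = -3168/7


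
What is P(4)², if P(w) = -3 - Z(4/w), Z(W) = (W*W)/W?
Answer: 16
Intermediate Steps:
Z(W) = W (Z(W) = W²/W = W)
P(w) = -3 - 4/w
P(4)² = (-3 - 4/4)² = (-3 - 4*¼)² = (-3 - 1)² = (-4)² = 16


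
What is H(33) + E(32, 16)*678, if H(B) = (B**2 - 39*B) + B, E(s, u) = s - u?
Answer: 10683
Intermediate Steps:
H(B) = B**2 - 38*B
H(33) + E(32, 16)*678 = 33*(-38 + 33) + (32 - 1*16)*678 = 33*(-5) + (32 - 16)*678 = -165 + 16*678 = -165 + 10848 = 10683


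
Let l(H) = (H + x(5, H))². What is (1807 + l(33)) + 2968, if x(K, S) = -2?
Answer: 5736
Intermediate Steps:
l(H) = (-2 + H)² (l(H) = (H - 2)² = (-2 + H)²)
(1807 + l(33)) + 2968 = (1807 + (-2 + 33)²) + 2968 = (1807 + 31²) + 2968 = (1807 + 961) + 2968 = 2768 + 2968 = 5736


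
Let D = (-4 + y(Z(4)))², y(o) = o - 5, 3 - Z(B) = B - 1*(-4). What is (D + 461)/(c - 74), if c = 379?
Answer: 657/305 ≈ 2.1541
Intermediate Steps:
Z(B) = -1 - B (Z(B) = 3 - (B - 1*(-4)) = 3 - (B + 4) = 3 - (4 + B) = 3 + (-4 - B) = -1 - B)
y(o) = -5 + o
D = 196 (D = (-4 + (-5 + (-1 - 1*4)))² = (-4 + (-5 + (-1 - 4)))² = (-4 + (-5 - 5))² = (-4 - 10)² = (-14)² = 196)
(D + 461)/(c - 74) = (196 + 461)/(379 - 74) = 657/305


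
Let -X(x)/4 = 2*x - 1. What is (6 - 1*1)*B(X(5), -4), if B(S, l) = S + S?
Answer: -360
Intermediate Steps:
X(x) = 4 - 8*x (X(x) = -4*(2*x - 1) = -4*(-1 + 2*x) = 4 - 8*x)
B(S, l) = 2*S
(6 - 1*1)*B(X(5), -4) = (6 - 1*1)*(2*(4 - 8*5)) = (6 - 1)*(2*(4 - 40)) = 5*(2*(-36)) = 5*(-72) = -360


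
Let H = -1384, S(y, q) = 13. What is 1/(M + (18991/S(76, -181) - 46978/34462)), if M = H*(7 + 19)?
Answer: -224003/7733595388 ≈ -2.8965e-5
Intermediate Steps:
M = -35984 (M = -1384*(7 + 19) = -1384*26 = -35984)
1/(M + (18991/S(76, -181) - 46978/34462)) = 1/(-35984 + (18991/13 - 46978/34462)) = 1/(-35984 + (18991*(1/13) - 46978*1/34462)) = 1/(-35984 + (18991/13 - 23489/17231)) = 1/(-35984 + 326928564/224003) = 1/(-7733595388/224003) = -224003/7733595388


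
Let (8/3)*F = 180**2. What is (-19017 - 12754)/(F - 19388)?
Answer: 31771/7238 ≈ 4.3895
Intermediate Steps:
F = 12150 (F = (3/8)*180**2 = (3/8)*32400 = 12150)
(-19017 - 12754)/(F - 19388) = (-19017 - 12754)/(12150 - 19388) = -31771/(-7238) = -31771*(-1/7238) = 31771/7238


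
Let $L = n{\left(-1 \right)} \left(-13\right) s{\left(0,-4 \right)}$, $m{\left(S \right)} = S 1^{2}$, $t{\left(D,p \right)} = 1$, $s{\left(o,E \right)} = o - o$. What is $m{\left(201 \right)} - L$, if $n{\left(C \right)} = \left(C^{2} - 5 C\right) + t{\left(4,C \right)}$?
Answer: $201$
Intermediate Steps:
$s{\left(o,E \right)} = 0$
$n{\left(C \right)} = 1 + C^{2} - 5 C$ ($n{\left(C \right)} = \left(C^{2} - 5 C\right) + 1 = 1 + C^{2} - 5 C$)
$m{\left(S \right)} = S$ ($m{\left(S \right)} = S 1 = S$)
$L = 0$ ($L = \left(1 + \left(-1\right)^{2} - -5\right) \left(-13\right) 0 = \left(1 + 1 + 5\right) \left(-13\right) 0 = 7 \left(-13\right) 0 = \left(-91\right) 0 = 0$)
$m{\left(201 \right)} - L = 201 - 0 = 201 + 0 = 201$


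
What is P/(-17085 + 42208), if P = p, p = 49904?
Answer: 49904/25123 ≈ 1.9864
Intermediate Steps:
P = 49904
P/(-17085 + 42208) = 49904/(-17085 + 42208) = 49904/25123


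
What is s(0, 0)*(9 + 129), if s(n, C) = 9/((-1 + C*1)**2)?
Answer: 1242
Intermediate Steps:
s(n, C) = 9/(-1 + C)**2 (s(n, C) = 9/((-1 + C)**2) = 9/(-1 + C)**2)
s(0, 0)*(9 + 129) = (9/(-1 + 0)**2)*(9 + 129) = (9/(-1)**2)*138 = (9*1)*138 = 9*138 = 1242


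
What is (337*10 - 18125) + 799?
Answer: -13956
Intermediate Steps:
(337*10 - 18125) + 799 = (3370 - 18125) + 799 = -14755 + 799 = -13956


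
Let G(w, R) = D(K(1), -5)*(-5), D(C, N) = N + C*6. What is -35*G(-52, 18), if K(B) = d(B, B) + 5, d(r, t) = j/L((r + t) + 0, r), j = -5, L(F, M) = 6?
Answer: 3500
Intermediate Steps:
d(r, t) = -5/6
K(B) = 25/6 (K(B) = -5/6 + 5 = 25/6)
D(C, N) = N + 6*C
G(w, R) = -100 (G(w, R) = (-5 + 6*(25/6))*(-5) = (-5 + 25)*(-5) = 20*(-5) = -100)
-35*G(-52, 18) = -35*(-100) = 3500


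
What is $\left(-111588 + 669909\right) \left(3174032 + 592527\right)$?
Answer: $2102948987439$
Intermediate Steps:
$\left(-111588 + 669909\right) \left(3174032 + 592527\right) = 558321 \cdot 3766559 = 2102948987439$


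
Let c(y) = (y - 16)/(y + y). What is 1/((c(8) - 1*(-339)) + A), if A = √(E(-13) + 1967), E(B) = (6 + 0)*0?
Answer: 1354/450461 - 4*√1967/450461 ≈ 0.0026120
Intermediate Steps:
E(B) = 0 (E(B) = 6*0 = 0)
c(y) = (-16 + y)/(2*y) (c(y) = (-16 + y)/((2*y)) = (-16 + y)*(1/(2*y)) = (-16 + y)/(2*y))
A = √1967 (A = √(0 + 1967) = √1967 ≈ 44.351)
1/((c(8) - 1*(-339)) + A) = 1/(((½)*(-16 + 8)/8 - 1*(-339)) + √1967) = 1/(((½)*(⅛)*(-8) + 339) + √1967) = 1/((-½ + 339) + √1967) = 1/(677/2 + √1967)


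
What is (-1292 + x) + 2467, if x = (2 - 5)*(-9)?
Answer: 1202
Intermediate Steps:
x = 27 (x = -3*(-9) = 27)
(-1292 + x) + 2467 = (-1292 + 27) + 2467 = -1265 + 2467 = 1202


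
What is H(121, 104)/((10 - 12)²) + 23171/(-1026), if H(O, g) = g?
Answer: 3505/1026 ≈ 3.4162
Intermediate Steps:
H(121, 104)/((10 - 12)²) + 23171/(-1026) = 104/((10 - 12)²) + 23171/(-1026) = 104/((-2)²) + 23171*(-1/1026) = 104/4 - 23171/1026 = 104*(¼) - 23171/1026 = 26 - 23171/1026 = 3505/1026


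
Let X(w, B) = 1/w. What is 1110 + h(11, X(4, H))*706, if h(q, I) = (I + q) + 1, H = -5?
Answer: 19517/2 ≈ 9758.5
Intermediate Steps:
h(q, I) = 1 + I + q
1110 + h(11, X(4, H))*706 = 1110 + (1 + 1/4 + 11)*706 = 1110 + (49/4)*706 = 1110 + 17297/2 = 19517/2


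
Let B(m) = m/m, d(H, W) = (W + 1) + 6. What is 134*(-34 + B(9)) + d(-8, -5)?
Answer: -4420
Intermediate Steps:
d(H, W) = 7 + W (d(H, W) = (1 + W) + 6 = 7 + W)
B(m) = 1
134*(-34 + B(9)) + d(-8, -5) = 134*(-34 + 1) + (7 - 5) = 134*(-33) + 2 = -4422 + 2 = -4420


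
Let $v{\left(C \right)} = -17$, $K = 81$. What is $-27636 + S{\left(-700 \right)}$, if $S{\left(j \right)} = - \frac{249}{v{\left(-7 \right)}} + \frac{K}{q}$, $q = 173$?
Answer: $- \frac{81233022}{2941} \approx -27621.0$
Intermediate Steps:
$S{\left(j \right)} = \frac{44454}{2941}$ ($S{\left(j \right)} = - \frac{249}{-17} + \frac{81}{173} = \left(-249\right) \left(- \frac{1}{17}\right) + 81 \cdot \frac{1}{173} = \frac{249}{17} + \frac{81}{173} = \frac{44454}{2941}$)
$-27636 + S{\left(-700 \right)} = -27636 + \frac{44454}{2941} = - \frac{81233022}{2941}$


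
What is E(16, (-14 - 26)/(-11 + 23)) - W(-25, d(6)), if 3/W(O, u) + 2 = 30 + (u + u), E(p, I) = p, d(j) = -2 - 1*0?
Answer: 127/8 ≈ 15.875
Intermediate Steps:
d(j) = -2 (d(j) = -2 + 0 = -2)
W(O, u) = 3/(28 + 2*u) (W(O, u) = 3/(-2 + (30 + (u + u))) = 3/(-2 + (30 + 2*u)) = 3/(28 + 2*u))
E(16, (-14 - 26)/(-11 + 23)) - W(-25, d(6)) = 16 - 3/(2*(14 - 2)) = 16 - 3/(2*12) = 16 - 1*⅛ = 16 - ⅛ = 127/8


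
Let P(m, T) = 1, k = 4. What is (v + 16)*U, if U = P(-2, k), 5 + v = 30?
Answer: 41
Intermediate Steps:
v = 25 (v = -5 + 30 = 25)
U = 1
(v + 16)*U = (25 + 16)*1 = 41*1 = 41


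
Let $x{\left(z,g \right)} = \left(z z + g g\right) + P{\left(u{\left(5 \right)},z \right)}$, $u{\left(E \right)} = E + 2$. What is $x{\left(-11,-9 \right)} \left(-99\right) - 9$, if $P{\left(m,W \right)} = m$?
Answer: $-20700$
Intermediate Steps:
$u{\left(E \right)} = 2 + E$
$x{\left(z,g \right)} = 7 + g^{2} + z^{2}$ ($x{\left(z,g \right)} = \left(z z + g g\right) + \left(2 + 5\right) = \left(z^{2} + g^{2}\right) + 7 = \left(g^{2} + z^{2}\right) + 7 = 7 + g^{2} + z^{2}$)
$x{\left(-11,-9 \right)} \left(-99\right) - 9 = \left(7 + \left(-9\right)^{2} + \left(-11\right)^{2}\right) \left(-99\right) - 9 = \left(7 + 81 + 121\right) \left(-99\right) - 9 = 209 \left(-99\right) - 9 = -20691 - 9 = -20700$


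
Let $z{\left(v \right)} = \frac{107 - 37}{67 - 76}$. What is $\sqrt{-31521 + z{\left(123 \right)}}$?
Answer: $\frac{7 i \sqrt{5791}}{3} \approx 177.56 i$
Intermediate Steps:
$z{\left(v \right)} = - \frac{70}{9}$ ($z{\left(v \right)} = \frac{70}{-9} = 70 \left(- \frac{1}{9}\right) = - \frac{70}{9}$)
$\sqrt{-31521 + z{\left(123 \right)}} = \sqrt{-31521 - \frac{70}{9}} = \sqrt{- \frac{283759}{9}} = \frac{7 i \sqrt{5791}}{3}$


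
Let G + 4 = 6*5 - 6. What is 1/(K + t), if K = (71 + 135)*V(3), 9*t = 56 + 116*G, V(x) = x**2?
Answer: 1/2118 ≈ 0.00047214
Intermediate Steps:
G = 20 (G = -4 + (6*5 - 6) = -4 + (30 - 6) = -4 + 24 = 20)
t = 264 (t = (56 + 116*20)/9 = (56 + 2320)/9 = (1/9)*2376 = 264)
K = 1854 (K = (71 + 135)*3**2 = 206*9 = 1854)
1/(K + t) = 1/(1854 + 264) = 1/2118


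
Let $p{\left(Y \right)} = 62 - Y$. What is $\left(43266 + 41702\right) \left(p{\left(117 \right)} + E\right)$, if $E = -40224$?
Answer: $-3422426072$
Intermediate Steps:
$\left(43266 + 41702\right) \left(p{\left(117 \right)} + E\right) = \left(43266 + 41702\right) \left(\left(62 - 117\right) - 40224\right) = 84968 \left(\left(62 - 117\right) - 40224\right) = 84968 \left(-55 - 40224\right) = 84968 \left(-40279\right) = -3422426072$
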